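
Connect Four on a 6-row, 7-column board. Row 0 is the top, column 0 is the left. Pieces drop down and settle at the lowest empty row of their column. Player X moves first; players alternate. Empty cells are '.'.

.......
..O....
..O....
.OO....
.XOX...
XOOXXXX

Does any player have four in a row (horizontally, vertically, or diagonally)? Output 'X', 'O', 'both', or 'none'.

both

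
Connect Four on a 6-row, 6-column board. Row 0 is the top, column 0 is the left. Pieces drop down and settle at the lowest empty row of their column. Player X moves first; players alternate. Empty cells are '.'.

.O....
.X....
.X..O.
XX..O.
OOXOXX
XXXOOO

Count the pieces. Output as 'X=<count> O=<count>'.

X=10 O=9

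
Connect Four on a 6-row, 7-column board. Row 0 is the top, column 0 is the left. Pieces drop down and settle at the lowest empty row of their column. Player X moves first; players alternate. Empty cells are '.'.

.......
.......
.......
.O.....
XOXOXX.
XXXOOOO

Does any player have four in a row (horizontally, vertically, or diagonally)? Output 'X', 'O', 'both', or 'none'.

O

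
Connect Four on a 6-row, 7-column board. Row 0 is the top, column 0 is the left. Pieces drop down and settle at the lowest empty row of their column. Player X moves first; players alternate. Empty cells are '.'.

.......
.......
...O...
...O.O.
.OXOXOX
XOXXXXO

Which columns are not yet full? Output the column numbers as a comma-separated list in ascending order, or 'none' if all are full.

Answer: 0,1,2,3,4,5,6

Derivation:
col 0: top cell = '.' → open
col 1: top cell = '.' → open
col 2: top cell = '.' → open
col 3: top cell = '.' → open
col 4: top cell = '.' → open
col 5: top cell = '.' → open
col 6: top cell = '.' → open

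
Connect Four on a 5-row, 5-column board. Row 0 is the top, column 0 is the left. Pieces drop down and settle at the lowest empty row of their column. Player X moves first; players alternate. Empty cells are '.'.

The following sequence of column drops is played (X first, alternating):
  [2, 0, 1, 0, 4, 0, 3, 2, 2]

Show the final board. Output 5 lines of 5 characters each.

Move 1: X drops in col 2, lands at row 4
Move 2: O drops in col 0, lands at row 4
Move 3: X drops in col 1, lands at row 4
Move 4: O drops in col 0, lands at row 3
Move 5: X drops in col 4, lands at row 4
Move 6: O drops in col 0, lands at row 2
Move 7: X drops in col 3, lands at row 4
Move 8: O drops in col 2, lands at row 3
Move 9: X drops in col 2, lands at row 2

Answer: .....
.....
O.X..
O.O..
OXXXX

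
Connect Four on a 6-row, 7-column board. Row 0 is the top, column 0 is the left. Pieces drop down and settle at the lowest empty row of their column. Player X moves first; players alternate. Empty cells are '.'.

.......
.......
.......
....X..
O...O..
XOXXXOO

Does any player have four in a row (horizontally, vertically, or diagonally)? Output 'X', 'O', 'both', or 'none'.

none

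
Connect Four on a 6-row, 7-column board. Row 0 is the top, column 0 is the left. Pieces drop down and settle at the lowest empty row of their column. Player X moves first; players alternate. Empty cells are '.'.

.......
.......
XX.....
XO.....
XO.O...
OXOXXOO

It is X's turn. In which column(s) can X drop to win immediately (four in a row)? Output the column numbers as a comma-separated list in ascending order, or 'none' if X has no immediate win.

Answer: 0

Derivation:
col 0: drop X → WIN!
col 1: drop X → no win
col 2: drop X → no win
col 3: drop X → no win
col 4: drop X → no win
col 5: drop X → no win
col 6: drop X → no win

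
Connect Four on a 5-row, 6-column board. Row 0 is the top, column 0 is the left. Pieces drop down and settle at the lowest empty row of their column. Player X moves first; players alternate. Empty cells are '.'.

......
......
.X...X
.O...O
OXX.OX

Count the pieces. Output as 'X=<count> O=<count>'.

X=5 O=4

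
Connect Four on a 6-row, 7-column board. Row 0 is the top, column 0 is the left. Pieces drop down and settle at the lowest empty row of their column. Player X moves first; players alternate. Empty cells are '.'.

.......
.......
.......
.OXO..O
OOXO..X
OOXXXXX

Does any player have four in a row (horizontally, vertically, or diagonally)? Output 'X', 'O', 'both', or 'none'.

X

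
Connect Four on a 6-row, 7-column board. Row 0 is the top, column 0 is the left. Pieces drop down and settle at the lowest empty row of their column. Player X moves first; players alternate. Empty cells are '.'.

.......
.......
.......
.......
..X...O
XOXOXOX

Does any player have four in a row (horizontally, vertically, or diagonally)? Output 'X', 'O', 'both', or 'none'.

none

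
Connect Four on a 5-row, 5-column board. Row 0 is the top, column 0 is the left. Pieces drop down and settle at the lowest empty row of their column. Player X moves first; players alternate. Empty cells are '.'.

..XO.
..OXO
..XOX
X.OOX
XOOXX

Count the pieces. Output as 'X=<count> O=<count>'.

X=9 O=8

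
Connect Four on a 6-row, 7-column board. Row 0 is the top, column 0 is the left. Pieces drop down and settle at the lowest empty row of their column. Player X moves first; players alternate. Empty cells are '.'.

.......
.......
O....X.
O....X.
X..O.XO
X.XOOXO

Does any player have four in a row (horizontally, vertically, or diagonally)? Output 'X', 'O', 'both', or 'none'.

X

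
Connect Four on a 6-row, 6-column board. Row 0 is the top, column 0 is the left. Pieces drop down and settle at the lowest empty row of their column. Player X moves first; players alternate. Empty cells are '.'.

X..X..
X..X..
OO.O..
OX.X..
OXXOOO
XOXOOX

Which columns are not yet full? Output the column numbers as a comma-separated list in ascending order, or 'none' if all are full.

col 0: top cell = 'X' → FULL
col 1: top cell = '.' → open
col 2: top cell = '.' → open
col 3: top cell = 'X' → FULL
col 4: top cell = '.' → open
col 5: top cell = '.' → open

Answer: 1,2,4,5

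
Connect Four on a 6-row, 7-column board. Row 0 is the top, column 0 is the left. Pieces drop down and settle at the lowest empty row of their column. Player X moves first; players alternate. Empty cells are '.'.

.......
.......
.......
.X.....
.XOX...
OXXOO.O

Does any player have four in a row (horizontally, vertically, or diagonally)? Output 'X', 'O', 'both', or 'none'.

none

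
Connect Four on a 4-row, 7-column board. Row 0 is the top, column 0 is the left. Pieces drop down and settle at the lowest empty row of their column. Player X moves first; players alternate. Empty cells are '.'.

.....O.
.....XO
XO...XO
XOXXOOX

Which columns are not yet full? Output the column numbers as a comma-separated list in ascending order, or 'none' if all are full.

col 0: top cell = '.' → open
col 1: top cell = '.' → open
col 2: top cell = '.' → open
col 3: top cell = '.' → open
col 4: top cell = '.' → open
col 5: top cell = 'O' → FULL
col 6: top cell = '.' → open

Answer: 0,1,2,3,4,6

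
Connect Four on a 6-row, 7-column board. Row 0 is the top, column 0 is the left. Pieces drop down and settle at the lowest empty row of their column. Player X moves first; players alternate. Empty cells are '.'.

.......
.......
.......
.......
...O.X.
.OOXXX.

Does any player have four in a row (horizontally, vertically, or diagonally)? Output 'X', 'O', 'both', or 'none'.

none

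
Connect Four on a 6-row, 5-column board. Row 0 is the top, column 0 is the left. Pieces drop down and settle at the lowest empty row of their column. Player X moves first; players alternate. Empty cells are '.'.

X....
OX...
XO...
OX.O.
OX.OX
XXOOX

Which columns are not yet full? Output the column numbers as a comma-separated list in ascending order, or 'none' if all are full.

col 0: top cell = 'X' → FULL
col 1: top cell = '.' → open
col 2: top cell = '.' → open
col 3: top cell = '.' → open
col 4: top cell = '.' → open

Answer: 1,2,3,4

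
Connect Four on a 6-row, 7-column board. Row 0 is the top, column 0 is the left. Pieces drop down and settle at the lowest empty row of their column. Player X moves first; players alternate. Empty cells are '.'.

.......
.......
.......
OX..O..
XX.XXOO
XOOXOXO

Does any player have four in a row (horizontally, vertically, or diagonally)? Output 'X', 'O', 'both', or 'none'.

none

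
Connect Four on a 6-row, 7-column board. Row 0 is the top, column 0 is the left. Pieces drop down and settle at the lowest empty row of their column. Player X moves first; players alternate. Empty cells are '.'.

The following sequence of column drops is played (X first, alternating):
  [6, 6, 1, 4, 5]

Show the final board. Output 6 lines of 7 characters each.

Move 1: X drops in col 6, lands at row 5
Move 2: O drops in col 6, lands at row 4
Move 3: X drops in col 1, lands at row 5
Move 4: O drops in col 4, lands at row 5
Move 5: X drops in col 5, lands at row 5

Answer: .......
.......
.......
.......
......O
.X..OXX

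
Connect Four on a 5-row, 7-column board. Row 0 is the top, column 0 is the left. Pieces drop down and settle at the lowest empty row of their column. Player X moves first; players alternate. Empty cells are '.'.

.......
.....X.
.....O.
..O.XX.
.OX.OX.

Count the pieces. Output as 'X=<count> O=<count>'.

X=5 O=4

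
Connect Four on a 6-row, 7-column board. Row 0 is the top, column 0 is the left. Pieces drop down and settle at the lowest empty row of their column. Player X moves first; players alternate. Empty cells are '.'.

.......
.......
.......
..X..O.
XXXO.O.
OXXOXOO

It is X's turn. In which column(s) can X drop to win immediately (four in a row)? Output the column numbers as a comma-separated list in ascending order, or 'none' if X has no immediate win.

col 0: drop X → no win
col 1: drop X → no win
col 2: drop X → WIN!
col 3: drop X → no win
col 4: drop X → no win
col 5: drop X → no win
col 6: drop X → no win

Answer: 2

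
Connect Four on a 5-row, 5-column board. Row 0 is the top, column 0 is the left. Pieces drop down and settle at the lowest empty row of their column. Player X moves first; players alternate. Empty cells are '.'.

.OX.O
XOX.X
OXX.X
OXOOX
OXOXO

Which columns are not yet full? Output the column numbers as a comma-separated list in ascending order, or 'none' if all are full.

col 0: top cell = '.' → open
col 1: top cell = 'O' → FULL
col 2: top cell = 'X' → FULL
col 3: top cell = '.' → open
col 4: top cell = 'O' → FULL

Answer: 0,3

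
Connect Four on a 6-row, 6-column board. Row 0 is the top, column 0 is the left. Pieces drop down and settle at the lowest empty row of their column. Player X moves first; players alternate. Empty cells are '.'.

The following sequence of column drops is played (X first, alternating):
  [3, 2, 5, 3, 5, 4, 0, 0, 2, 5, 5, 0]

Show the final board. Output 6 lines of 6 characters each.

Move 1: X drops in col 3, lands at row 5
Move 2: O drops in col 2, lands at row 5
Move 3: X drops in col 5, lands at row 5
Move 4: O drops in col 3, lands at row 4
Move 5: X drops in col 5, lands at row 4
Move 6: O drops in col 4, lands at row 5
Move 7: X drops in col 0, lands at row 5
Move 8: O drops in col 0, lands at row 4
Move 9: X drops in col 2, lands at row 4
Move 10: O drops in col 5, lands at row 3
Move 11: X drops in col 5, lands at row 2
Move 12: O drops in col 0, lands at row 3

Answer: ......
......
.....X
O....O
O.XO.X
X.OXOX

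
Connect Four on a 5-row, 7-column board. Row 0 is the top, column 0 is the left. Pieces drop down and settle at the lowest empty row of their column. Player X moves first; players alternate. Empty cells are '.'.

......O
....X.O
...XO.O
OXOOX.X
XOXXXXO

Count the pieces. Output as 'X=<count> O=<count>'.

X=10 O=9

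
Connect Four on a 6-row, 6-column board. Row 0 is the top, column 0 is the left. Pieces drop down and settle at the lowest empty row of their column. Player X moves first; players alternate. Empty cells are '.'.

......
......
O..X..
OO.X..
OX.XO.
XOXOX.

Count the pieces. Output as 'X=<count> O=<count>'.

X=7 O=7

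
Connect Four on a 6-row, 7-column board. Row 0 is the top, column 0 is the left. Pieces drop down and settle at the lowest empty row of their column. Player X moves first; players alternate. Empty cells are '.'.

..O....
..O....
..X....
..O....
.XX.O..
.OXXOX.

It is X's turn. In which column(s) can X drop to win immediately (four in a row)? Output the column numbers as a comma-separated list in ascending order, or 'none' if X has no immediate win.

Answer: none

Derivation:
col 0: drop X → no win
col 1: drop X → no win
col 3: drop X → no win
col 4: drop X → no win
col 5: drop X → no win
col 6: drop X → no win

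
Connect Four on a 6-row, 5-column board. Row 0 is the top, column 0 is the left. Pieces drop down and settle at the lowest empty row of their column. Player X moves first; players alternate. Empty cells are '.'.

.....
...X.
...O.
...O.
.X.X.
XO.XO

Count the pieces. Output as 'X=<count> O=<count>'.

X=5 O=4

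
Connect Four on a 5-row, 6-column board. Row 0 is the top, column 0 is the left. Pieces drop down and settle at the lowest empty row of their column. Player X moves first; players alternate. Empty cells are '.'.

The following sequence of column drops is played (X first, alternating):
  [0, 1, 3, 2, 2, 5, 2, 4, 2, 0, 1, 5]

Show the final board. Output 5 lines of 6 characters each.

Move 1: X drops in col 0, lands at row 4
Move 2: O drops in col 1, lands at row 4
Move 3: X drops in col 3, lands at row 4
Move 4: O drops in col 2, lands at row 4
Move 5: X drops in col 2, lands at row 3
Move 6: O drops in col 5, lands at row 4
Move 7: X drops in col 2, lands at row 2
Move 8: O drops in col 4, lands at row 4
Move 9: X drops in col 2, lands at row 1
Move 10: O drops in col 0, lands at row 3
Move 11: X drops in col 1, lands at row 3
Move 12: O drops in col 5, lands at row 3

Answer: ......
..X...
..X...
OXX..O
XOOXOO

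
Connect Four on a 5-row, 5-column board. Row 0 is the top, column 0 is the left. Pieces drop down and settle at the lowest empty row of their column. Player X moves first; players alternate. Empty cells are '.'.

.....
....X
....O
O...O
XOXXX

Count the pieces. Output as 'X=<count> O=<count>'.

X=5 O=4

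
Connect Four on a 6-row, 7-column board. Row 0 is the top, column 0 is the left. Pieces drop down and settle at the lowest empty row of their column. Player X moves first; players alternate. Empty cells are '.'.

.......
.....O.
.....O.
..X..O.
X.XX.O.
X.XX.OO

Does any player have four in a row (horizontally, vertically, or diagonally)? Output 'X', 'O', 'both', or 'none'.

O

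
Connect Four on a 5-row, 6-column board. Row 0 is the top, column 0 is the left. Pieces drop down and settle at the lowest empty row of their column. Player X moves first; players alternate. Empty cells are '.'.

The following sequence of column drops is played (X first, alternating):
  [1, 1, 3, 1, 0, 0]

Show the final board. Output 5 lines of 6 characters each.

Answer: ......
......
.O....
OO....
XX.X..

Derivation:
Move 1: X drops in col 1, lands at row 4
Move 2: O drops in col 1, lands at row 3
Move 3: X drops in col 3, lands at row 4
Move 4: O drops in col 1, lands at row 2
Move 5: X drops in col 0, lands at row 4
Move 6: O drops in col 0, lands at row 3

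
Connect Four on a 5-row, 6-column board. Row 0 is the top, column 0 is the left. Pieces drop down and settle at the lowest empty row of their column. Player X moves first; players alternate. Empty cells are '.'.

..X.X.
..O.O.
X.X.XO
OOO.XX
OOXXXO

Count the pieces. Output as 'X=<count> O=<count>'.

X=10 O=9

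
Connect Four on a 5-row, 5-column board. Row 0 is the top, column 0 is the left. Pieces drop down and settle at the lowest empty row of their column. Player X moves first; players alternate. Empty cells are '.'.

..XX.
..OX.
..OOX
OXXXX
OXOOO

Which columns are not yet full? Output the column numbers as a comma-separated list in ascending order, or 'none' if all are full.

Answer: 0,1,4

Derivation:
col 0: top cell = '.' → open
col 1: top cell = '.' → open
col 2: top cell = 'X' → FULL
col 3: top cell = 'X' → FULL
col 4: top cell = '.' → open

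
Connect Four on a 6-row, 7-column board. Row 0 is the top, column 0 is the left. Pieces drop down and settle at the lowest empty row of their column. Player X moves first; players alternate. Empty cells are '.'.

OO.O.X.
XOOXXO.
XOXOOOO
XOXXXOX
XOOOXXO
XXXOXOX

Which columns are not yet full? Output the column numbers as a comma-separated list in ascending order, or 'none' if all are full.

Answer: 2,4,6

Derivation:
col 0: top cell = 'O' → FULL
col 1: top cell = 'O' → FULL
col 2: top cell = '.' → open
col 3: top cell = 'O' → FULL
col 4: top cell = '.' → open
col 5: top cell = 'X' → FULL
col 6: top cell = '.' → open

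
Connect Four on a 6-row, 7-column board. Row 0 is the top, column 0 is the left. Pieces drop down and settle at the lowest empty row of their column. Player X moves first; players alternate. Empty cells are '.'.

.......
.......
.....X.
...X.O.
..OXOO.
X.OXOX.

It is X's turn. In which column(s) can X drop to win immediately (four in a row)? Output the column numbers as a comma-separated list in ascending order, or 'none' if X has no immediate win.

col 0: drop X → no win
col 1: drop X → no win
col 2: drop X → no win
col 3: drop X → WIN!
col 4: drop X → no win
col 5: drop X → no win
col 6: drop X → no win

Answer: 3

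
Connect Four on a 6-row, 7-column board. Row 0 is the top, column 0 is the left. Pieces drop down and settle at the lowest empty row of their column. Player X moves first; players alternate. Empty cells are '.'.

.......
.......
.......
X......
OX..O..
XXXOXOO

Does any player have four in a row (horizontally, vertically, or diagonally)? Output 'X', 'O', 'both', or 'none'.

none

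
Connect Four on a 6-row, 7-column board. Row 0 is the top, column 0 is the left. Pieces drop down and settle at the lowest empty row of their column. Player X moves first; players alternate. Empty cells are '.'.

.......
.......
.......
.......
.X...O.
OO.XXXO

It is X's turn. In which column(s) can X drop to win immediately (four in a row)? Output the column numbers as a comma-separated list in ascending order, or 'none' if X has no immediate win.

col 0: drop X → no win
col 1: drop X → no win
col 2: drop X → WIN!
col 3: drop X → no win
col 4: drop X → no win
col 5: drop X → no win
col 6: drop X → no win

Answer: 2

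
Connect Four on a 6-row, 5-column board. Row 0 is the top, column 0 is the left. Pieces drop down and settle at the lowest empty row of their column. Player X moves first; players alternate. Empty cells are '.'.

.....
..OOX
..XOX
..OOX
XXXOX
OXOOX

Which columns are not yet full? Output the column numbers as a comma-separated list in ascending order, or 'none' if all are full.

Answer: 0,1,2,3,4

Derivation:
col 0: top cell = '.' → open
col 1: top cell = '.' → open
col 2: top cell = '.' → open
col 3: top cell = '.' → open
col 4: top cell = '.' → open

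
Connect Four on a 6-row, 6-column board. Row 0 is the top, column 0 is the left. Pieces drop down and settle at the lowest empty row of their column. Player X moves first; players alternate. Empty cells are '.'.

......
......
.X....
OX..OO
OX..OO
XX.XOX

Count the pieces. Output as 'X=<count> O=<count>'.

X=7 O=7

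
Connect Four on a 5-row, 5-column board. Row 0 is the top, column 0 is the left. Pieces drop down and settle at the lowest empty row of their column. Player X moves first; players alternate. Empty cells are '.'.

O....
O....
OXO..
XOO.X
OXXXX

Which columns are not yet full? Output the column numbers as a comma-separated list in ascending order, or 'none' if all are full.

Answer: 1,2,3,4

Derivation:
col 0: top cell = 'O' → FULL
col 1: top cell = '.' → open
col 2: top cell = '.' → open
col 3: top cell = '.' → open
col 4: top cell = '.' → open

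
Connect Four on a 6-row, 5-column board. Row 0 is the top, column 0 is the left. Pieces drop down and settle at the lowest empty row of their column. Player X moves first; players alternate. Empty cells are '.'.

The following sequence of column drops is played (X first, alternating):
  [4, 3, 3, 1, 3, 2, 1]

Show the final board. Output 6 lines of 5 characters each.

Move 1: X drops in col 4, lands at row 5
Move 2: O drops in col 3, lands at row 5
Move 3: X drops in col 3, lands at row 4
Move 4: O drops in col 1, lands at row 5
Move 5: X drops in col 3, lands at row 3
Move 6: O drops in col 2, lands at row 5
Move 7: X drops in col 1, lands at row 4

Answer: .....
.....
.....
...X.
.X.X.
.OOOX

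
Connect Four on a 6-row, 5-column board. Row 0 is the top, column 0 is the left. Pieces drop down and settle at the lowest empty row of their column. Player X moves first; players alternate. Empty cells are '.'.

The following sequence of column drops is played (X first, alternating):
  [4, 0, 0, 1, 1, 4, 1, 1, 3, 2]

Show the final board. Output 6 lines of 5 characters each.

Answer: .....
.....
.O...
.X...
XX..O
OOOXX

Derivation:
Move 1: X drops in col 4, lands at row 5
Move 2: O drops in col 0, lands at row 5
Move 3: X drops in col 0, lands at row 4
Move 4: O drops in col 1, lands at row 5
Move 5: X drops in col 1, lands at row 4
Move 6: O drops in col 4, lands at row 4
Move 7: X drops in col 1, lands at row 3
Move 8: O drops in col 1, lands at row 2
Move 9: X drops in col 3, lands at row 5
Move 10: O drops in col 2, lands at row 5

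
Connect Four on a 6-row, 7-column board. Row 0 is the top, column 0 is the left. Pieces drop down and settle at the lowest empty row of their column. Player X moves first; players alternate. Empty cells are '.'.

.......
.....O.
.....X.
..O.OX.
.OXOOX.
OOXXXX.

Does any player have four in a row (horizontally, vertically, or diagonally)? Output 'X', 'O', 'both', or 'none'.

X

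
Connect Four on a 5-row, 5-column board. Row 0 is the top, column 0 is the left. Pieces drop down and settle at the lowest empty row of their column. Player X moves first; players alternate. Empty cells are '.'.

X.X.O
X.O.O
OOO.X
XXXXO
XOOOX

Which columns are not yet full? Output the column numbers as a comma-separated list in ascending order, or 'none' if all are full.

col 0: top cell = 'X' → FULL
col 1: top cell = '.' → open
col 2: top cell = 'X' → FULL
col 3: top cell = '.' → open
col 4: top cell = 'O' → FULL

Answer: 1,3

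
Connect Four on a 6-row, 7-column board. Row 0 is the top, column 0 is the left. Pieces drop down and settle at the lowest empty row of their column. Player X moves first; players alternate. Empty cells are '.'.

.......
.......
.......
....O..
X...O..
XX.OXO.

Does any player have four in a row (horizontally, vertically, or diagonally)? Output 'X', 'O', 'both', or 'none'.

none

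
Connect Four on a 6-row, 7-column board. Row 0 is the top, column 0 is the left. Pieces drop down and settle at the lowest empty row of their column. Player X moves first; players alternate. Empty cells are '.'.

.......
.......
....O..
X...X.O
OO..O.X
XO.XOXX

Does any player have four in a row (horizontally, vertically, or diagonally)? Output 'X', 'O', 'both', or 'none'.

none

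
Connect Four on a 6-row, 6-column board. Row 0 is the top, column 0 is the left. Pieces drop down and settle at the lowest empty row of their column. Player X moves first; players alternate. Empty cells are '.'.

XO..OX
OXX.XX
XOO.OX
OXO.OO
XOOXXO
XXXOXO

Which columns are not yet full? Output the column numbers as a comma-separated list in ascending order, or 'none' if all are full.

col 0: top cell = 'X' → FULL
col 1: top cell = 'O' → FULL
col 2: top cell = '.' → open
col 3: top cell = '.' → open
col 4: top cell = 'O' → FULL
col 5: top cell = 'X' → FULL

Answer: 2,3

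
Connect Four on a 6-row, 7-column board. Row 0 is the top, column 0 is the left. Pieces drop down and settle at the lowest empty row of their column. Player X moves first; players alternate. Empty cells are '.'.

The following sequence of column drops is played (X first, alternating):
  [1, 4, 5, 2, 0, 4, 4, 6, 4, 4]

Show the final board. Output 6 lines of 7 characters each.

Move 1: X drops in col 1, lands at row 5
Move 2: O drops in col 4, lands at row 5
Move 3: X drops in col 5, lands at row 5
Move 4: O drops in col 2, lands at row 5
Move 5: X drops in col 0, lands at row 5
Move 6: O drops in col 4, lands at row 4
Move 7: X drops in col 4, lands at row 3
Move 8: O drops in col 6, lands at row 5
Move 9: X drops in col 4, lands at row 2
Move 10: O drops in col 4, lands at row 1

Answer: .......
....O..
....X..
....X..
....O..
XXO.OXO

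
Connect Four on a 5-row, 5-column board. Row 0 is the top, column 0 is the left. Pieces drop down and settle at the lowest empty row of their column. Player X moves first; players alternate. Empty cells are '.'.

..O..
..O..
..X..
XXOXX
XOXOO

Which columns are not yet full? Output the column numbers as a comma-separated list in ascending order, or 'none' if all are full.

Answer: 0,1,3,4

Derivation:
col 0: top cell = '.' → open
col 1: top cell = '.' → open
col 2: top cell = 'O' → FULL
col 3: top cell = '.' → open
col 4: top cell = '.' → open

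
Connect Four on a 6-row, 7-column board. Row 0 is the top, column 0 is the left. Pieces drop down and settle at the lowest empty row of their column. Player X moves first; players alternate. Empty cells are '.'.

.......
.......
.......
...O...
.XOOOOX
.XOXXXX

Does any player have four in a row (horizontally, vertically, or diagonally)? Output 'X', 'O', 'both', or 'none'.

both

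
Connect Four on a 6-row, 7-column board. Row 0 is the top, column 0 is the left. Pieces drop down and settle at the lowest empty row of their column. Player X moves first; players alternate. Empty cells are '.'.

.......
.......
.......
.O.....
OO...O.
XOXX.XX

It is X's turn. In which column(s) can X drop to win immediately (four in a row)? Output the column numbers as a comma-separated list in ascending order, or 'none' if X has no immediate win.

Answer: 4

Derivation:
col 0: drop X → no win
col 1: drop X → no win
col 2: drop X → no win
col 3: drop X → no win
col 4: drop X → WIN!
col 5: drop X → no win
col 6: drop X → no win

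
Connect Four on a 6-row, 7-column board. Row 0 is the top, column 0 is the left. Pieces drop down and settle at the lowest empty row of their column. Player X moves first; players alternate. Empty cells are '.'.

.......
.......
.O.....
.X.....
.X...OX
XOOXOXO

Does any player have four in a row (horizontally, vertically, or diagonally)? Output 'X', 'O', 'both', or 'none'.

none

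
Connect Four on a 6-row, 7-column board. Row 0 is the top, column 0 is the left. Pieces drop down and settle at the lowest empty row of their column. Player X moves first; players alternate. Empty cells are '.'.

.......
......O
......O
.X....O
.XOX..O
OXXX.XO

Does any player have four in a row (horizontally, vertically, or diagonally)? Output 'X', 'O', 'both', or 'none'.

O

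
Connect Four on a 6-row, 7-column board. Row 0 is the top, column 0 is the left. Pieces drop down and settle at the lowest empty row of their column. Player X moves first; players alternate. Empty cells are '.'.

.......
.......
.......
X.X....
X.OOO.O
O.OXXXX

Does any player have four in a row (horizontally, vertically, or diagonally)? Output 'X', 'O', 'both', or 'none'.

X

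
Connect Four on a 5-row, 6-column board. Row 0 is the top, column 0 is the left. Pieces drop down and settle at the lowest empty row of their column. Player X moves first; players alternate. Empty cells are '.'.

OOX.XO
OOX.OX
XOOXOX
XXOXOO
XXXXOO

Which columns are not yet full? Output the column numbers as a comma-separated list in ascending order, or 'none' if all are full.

col 0: top cell = 'O' → FULL
col 1: top cell = 'O' → FULL
col 2: top cell = 'X' → FULL
col 3: top cell = '.' → open
col 4: top cell = 'X' → FULL
col 5: top cell = 'O' → FULL

Answer: 3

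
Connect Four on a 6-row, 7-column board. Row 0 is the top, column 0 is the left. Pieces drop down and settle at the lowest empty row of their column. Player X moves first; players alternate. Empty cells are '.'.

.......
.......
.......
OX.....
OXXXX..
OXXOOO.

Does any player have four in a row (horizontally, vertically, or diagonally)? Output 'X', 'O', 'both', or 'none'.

X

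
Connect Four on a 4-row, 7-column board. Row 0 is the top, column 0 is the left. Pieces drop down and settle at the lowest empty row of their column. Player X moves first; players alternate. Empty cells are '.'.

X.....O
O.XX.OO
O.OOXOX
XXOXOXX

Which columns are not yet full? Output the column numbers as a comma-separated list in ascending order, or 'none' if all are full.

Answer: 1,2,3,4,5

Derivation:
col 0: top cell = 'X' → FULL
col 1: top cell = '.' → open
col 2: top cell = '.' → open
col 3: top cell = '.' → open
col 4: top cell = '.' → open
col 5: top cell = '.' → open
col 6: top cell = 'O' → FULL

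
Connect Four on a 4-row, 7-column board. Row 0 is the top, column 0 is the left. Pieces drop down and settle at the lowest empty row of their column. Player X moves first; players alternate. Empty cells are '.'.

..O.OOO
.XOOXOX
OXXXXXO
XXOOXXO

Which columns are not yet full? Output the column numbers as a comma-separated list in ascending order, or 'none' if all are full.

col 0: top cell = '.' → open
col 1: top cell = '.' → open
col 2: top cell = 'O' → FULL
col 3: top cell = '.' → open
col 4: top cell = 'O' → FULL
col 5: top cell = 'O' → FULL
col 6: top cell = 'O' → FULL

Answer: 0,1,3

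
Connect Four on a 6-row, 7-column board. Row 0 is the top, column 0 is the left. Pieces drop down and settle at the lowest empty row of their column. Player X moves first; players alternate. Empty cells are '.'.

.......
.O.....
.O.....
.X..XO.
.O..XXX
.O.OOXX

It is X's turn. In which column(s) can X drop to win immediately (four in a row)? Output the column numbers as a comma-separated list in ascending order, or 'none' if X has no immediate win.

Answer: 3

Derivation:
col 0: drop X → no win
col 1: drop X → no win
col 2: drop X → no win
col 3: drop X → WIN!
col 4: drop X → no win
col 5: drop X → no win
col 6: drop X → no win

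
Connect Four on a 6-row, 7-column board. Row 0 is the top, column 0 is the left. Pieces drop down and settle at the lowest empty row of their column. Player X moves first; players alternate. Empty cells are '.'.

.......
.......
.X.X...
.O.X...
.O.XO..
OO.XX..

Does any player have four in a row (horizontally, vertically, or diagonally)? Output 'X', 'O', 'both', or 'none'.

X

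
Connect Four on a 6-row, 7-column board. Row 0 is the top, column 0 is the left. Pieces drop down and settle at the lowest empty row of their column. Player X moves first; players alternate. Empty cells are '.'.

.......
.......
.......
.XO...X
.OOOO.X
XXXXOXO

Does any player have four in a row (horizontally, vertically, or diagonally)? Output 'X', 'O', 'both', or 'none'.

both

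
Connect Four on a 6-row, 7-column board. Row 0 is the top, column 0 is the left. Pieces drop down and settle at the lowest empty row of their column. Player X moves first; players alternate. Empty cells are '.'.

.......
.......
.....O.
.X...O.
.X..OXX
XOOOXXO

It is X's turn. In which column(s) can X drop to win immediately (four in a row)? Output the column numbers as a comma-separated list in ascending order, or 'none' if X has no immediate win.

Answer: none

Derivation:
col 0: drop X → no win
col 1: drop X → no win
col 2: drop X → no win
col 3: drop X → no win
col 4: drop X → no win
col 5: drop X → no win
col 6: drop X → no win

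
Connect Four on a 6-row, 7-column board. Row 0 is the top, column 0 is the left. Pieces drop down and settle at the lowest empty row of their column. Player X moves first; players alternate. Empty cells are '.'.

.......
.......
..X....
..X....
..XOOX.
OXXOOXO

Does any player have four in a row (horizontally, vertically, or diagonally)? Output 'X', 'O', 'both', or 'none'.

X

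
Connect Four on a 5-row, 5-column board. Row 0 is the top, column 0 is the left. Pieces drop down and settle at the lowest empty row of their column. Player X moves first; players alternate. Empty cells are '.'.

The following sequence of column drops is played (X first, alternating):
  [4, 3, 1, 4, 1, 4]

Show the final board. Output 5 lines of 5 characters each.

Move 1: X drops in col 4, lands at row 4
Move 2: O drops in col 3, lands at row 4
Move 3: X drops in col 1, lands at row 4
Move 4: O drops in col 4, lands at row 3
Move 5: X drops in col 1, lands at row 3
Move 6: O drops in col 4, lands at row 2

Answer: .....
.....
....O
.X..O
.X.OX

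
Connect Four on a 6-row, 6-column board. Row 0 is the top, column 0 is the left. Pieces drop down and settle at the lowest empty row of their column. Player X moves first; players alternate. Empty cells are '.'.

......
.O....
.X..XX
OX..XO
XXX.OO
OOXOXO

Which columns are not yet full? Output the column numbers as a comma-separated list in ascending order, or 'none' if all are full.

col 0: top cell = '.' → open
col 1: top cell = '.' → open
col 2: top cell = '.' → open
col 3: top cell = '.' → open
col 4: top cell = '.' → open
col 5: top cell = '.' → open

Answer: 0,1,2,3,4,5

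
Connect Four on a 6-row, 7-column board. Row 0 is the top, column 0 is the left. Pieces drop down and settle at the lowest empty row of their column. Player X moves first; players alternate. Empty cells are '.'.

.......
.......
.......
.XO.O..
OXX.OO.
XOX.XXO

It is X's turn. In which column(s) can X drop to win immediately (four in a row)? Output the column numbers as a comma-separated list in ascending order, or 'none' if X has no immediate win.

col 0: drop X → no win
col 1: drop X → no win
col 2: drop X → no win
col 3: drop X → WIN!
col 4: drop X → no win
col 5: drop X → no win
col 6: drop X → no win

Answer: 3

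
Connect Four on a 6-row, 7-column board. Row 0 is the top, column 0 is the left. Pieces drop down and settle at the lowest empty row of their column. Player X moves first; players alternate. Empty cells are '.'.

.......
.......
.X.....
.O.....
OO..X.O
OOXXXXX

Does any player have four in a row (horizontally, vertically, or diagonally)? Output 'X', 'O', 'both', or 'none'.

X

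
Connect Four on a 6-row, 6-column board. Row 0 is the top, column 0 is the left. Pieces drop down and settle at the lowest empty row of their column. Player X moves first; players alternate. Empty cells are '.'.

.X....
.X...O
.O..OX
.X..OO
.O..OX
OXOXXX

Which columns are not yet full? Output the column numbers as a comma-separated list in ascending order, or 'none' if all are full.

Answer: 0,2,3,4,5

Derivation:
col 0: top cell = '.' → open
col 1: top cell = 'X' → FULL
col 2: top cell = '.' → open
col 3: top cell = '.' → open
col 4: top cell = '.' → open
col 5: top cell = '.' → open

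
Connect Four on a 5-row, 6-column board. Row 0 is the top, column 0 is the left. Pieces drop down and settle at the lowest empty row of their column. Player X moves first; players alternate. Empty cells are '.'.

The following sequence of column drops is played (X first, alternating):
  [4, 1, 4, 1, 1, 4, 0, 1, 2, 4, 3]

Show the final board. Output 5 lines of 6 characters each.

Answer: ......
.O..O.
.X..O.
.O..X.
XOXXX.

Derivation:
Move 1: X drops in col 4, lands at row 4
Move 2: O drops in col 1, lands at row 4
Move 3: X drops in col 4, lands at row 3
Move 4: O drops in col 1, lands at row 3
Move 5: X drops in col 1, lands at row 2
Move 6: O drops in col 4, lands at row 2
Move 7: X drops in col 0, lands at row 4
Move 8: O drops in col 1, lands at row 1
Move 9: X drops in col 2, lands at row 4
Move 10: O drops in col 4, lands at row 1
Move 11: X drops in col 3, lands at row 4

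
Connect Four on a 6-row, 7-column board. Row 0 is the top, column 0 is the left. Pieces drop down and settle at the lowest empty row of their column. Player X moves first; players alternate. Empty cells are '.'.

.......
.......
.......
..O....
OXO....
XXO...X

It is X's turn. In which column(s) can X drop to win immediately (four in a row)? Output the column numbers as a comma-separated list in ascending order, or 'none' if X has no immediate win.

col 0: drop X → no win
col 1: drop X → no win
col 2: drop X → no win
col 3: drop X → no win
col 4: drop X → no win
col 5: drop X → no win
col 6: drop X → no win

Answer: none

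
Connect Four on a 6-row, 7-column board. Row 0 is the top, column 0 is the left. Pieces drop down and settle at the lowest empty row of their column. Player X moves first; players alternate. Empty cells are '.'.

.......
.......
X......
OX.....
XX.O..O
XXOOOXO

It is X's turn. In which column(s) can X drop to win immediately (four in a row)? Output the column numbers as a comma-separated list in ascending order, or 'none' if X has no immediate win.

col 0: drop X → no win
col 1: drop X → WIN!
col 2: drop X → no win
col 3: drop X → no win
col 4: drop X → no win
col 5: drop X → no win
col 6: drop X → no win

Answer: 1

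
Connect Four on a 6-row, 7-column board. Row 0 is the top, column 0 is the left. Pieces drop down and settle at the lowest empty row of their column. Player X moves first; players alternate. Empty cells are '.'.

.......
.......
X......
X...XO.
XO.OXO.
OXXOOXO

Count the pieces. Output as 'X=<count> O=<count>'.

X=8 O=8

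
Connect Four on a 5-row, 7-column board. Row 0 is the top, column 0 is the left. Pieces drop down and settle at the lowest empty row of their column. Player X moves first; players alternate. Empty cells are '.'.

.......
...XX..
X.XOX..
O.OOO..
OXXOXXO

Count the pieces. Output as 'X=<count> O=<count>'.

X=9 O=8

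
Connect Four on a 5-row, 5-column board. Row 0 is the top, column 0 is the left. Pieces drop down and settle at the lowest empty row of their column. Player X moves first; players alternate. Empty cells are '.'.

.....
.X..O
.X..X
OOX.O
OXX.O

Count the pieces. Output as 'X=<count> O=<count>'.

X=6 O=6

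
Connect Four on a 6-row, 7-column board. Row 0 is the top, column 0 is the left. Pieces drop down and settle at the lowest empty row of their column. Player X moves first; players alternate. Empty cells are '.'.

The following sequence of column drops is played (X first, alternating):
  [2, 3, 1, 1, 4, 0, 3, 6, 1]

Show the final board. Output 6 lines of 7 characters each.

Move 1: X drops in col 2, lands at row 5
Move 2: O drops in col 3, lands at row 5
Move 3: X drops in col 1, lands at row 5
Move 4: O drops in col 1, lands at row 4
Move 5: X drops in col 4, lands at row 5
Move 6: O drops in col 0, lands at row 5
Move 7: X drops in col 3, lands at row 4
Move 8: O drops in col 6, lands at row 5
Move 9: X drops in col 1, lands at row 3

Answer: .......
.......
.......
.X.....
.O.X...
OXXOX.O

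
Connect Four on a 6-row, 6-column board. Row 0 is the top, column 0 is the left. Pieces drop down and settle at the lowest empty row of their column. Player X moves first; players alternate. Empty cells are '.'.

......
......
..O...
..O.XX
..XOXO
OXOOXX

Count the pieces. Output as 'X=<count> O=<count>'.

X=7 O=7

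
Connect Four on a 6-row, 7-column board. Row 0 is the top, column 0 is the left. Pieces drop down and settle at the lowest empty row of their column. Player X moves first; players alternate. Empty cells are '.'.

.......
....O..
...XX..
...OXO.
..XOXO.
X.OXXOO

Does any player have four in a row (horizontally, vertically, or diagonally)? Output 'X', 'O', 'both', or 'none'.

X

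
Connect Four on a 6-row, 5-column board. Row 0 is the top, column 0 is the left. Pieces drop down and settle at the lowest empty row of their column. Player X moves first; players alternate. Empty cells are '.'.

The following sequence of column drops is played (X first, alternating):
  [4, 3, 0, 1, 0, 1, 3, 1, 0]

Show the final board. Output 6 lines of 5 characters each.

Answer: .....
.....
.....
XO...
XO.X.
XO.OX

Derivation:
Move 1: X drops in col 4, lands at row 5
Move 2: O drops in col 3, lands at row 5
Move 3: X drops in col 0, lands at row 5
Move 4: O drops in col 1, lands at row 5
Move 5: X drops in col 0, lands at row 4
Move 6: O drops in col 1, lands at row 4
Move 7: X drops in col 3, lands at row 4
Move 8: O drops in col 1, lands at row 3
Move 9: X drops in col 0, lands at row 3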